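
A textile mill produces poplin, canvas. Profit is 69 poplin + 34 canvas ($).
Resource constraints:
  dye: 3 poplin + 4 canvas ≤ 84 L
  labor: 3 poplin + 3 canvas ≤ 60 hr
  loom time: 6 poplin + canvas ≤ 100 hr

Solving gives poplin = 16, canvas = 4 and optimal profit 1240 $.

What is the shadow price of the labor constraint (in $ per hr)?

9

At the optimum: dye uses 64 of 84 (slack = 20); labor uses 60 of 60 (binding); loom time uses 100 of 100 (binding).
Since dye is not tight, its dual is 0.
The binding rows give the dual system: 3·y_labor + 6·y_loom time = 69 and 3·y_labor + 1·y_loom time = 34.
This yields shadow prices y_labor = 9, y_loom time = 7.
Shadow price of labor = 9.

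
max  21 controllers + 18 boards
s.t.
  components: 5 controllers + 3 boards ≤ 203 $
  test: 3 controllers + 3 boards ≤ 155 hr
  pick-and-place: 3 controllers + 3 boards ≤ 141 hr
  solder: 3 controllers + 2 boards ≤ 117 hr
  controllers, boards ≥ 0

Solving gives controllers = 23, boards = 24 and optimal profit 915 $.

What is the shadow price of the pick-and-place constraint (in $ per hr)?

At the optimum: components uses 187 of 203 (slack = 16); test uses 141 of 155 (slack = 14); pick-and-place uses 141 of 141 (binding); solder uses 117 of 117 (binding).
By complementary slackness, y = 0 for the non-binding constraints.
Dual feasibility on the basic columns requires 3·y_pick-and-place + 3·y_solder = 21, 3·y_pick-and-place + 2·y_solder = 18.
This yields shadow prices y_pick-and-place = 4, y_solder = 3.
Shadow price of pick-and-place = 4.

4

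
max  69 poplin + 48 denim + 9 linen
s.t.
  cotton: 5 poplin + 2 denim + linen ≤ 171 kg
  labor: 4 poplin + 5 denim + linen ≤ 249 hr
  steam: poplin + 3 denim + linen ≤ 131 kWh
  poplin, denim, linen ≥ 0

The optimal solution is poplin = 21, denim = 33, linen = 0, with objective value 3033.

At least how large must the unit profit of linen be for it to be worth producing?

15

Check each constraint at x*: cotton 171/171 (tight); labor 249/249 (tight); steam 120/131 (slack 11).
Since steam is not tight, its dual is 0.
The binding rows give the dual system: 5·y_cotton + 4·y_labor = 69 and 2·y_cotton + 5·y_labor = 48.
Solving: y_cotton = 9, y_labor = 6.
linen enters the basis when its profit ≥ yᵀa₃ = 9·1 + 6·1 = 15.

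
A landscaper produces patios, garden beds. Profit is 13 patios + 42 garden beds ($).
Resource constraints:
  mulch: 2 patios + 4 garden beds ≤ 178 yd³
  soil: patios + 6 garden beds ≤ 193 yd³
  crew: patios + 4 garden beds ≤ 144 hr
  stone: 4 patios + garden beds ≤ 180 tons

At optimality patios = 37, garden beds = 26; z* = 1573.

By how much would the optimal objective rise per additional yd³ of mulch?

Binding: mulch and soil. Non-binding: crew (3 unused), stone (6 unused).
Slack constraints have shadow price 0 (complementary slackness).
The binding rows give the dual system: 2·y_mulch + 1·y_soil = 13 and 4·y_mulch + 6·y_soil = 42.
Solving: y_mulch = 4.5, y_soil = 4.
Shadow price of mulch = 4.5.

4.5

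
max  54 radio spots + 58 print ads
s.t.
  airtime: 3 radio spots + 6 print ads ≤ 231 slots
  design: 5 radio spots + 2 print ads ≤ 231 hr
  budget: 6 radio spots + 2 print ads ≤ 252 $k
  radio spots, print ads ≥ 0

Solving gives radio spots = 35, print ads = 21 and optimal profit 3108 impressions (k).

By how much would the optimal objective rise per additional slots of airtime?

8

Binding: airtime and budget. Non-binding: design (14 unused).
Since design is not tight, its dual is 0.
Dual feasibility on the basic columns requires 3·y_airtime + 6·y_budget = 54, 6·y_airtime + 2·y_budget = 58.
This yields shadow prices y_airtime = 8, y_budget = 5.
Shadow price of airtime = 8.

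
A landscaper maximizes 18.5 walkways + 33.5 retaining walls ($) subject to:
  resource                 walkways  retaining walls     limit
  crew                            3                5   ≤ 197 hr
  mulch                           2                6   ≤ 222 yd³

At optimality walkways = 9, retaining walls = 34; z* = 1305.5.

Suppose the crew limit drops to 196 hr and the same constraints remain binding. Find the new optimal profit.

At the optimum: crew uses 197 of 197 (binding); mulch uses 222 of 222 (binding).
The binding rows give the dual system: 3·y_crew + 2·y_mulch = 18.5 and 5·y_crew + 6·y_mulch = 33.5.
→ y_crew = 5.5 and y_mulch = 1.
Δz = y_crew·Δb = 5.5 × (-1) = -5.5, so new z* = 1305.5 − 5.5 = 1300.

1300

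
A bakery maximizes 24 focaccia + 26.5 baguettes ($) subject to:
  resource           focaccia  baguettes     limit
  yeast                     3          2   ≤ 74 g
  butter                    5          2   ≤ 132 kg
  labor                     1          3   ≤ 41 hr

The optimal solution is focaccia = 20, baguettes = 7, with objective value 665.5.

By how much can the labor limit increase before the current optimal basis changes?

Binding constraints: yeast, labor. The basis is B = [[3,2],[1,3]] with det 7.
Per unit increase in labor, x* moves by d = (-0.2857, 0.4286).
The basis stays optimal until focaccia reaches 0; allowable increase = 70 hr.

70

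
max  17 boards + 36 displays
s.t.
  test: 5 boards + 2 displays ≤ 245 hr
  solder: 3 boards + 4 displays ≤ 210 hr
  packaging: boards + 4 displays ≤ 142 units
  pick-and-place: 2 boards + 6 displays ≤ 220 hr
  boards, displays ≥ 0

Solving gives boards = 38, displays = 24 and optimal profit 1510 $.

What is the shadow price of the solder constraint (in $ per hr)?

Check each constraint at x*: test 238/245 (slack 7); solder 210/210 (tight); packaging 134/142 (slack 8); pick-and-place 220/220 (tight).
Since test, packaging are not tight, their duals are 0.
From A_Bᵀ y = c: 3·y_solder + 2·y_pick-and-place = 17; 4·y_solder + 6·y_pick-and-place = 36.
This yields shadow prices y_solder = 3, y_pick-and-place = 4.
Shadow price of solder = 3.

3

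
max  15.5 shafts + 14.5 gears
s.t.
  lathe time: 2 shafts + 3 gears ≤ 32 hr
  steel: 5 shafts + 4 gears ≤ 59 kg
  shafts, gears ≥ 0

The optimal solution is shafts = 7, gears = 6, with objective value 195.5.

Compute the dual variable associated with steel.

2.5

Check each constraint at x*: lathe time 32/32 (tight); steel 59/59 (tight).
Dual feasibility on the basic columns requires 2·y_lathe time + 5·y_steel = 15.5, 3·y_lathe time + 4·y_steel = 14.5.
Solving: y_lathe time = 1.5, y_steel = 2.5.
Shadow price of steel = 2.5.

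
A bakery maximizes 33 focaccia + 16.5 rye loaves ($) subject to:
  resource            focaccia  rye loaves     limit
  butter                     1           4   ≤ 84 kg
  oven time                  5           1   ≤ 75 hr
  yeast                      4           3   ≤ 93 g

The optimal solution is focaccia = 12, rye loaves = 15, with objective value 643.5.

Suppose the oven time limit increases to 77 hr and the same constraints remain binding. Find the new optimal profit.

649.5

Check each constraint at x*: butter 72/84 (slack 12); oven time 75/75 (tight); yeast 93/93 (tight).
By complementary slackness, y = 0 for the non-binding constraint.
Dual feasibility on the basic columns requires 5·y_oven time + 4·y_yeast = 33, 1·y_oven time + 3·y_yeast = 16.5.
→ y_oven time = 3 and y_yeast = 4.5.
Δz = y_oven time·Δb = 3 × (2) = 6, so new z* = 643.5 + 6 = 649.5.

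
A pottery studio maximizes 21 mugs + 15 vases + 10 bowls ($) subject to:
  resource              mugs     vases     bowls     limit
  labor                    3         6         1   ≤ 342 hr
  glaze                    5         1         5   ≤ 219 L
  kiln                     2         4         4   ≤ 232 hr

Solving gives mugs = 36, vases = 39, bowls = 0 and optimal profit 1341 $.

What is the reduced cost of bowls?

-7

At the optimum: labor uses 342 of 342 (binding); glaze uses 219 of 219 (binding); kiln uses 228 of 232 (slack = 4).
Since kiln is not tight, its dual is 0.
Dual feasibility on the basic columns requires 3·y_labor + 5·y_glaze = 21, 6·y_labor + 1·y_glaze = 15.
This yields shadow prices y_labor = 2, y_glaze = 3.
Reduced cost of bowls: c₃ − yᵀa₃ = 10 − (2·1 + 3·5) = 10 − 17 = -7.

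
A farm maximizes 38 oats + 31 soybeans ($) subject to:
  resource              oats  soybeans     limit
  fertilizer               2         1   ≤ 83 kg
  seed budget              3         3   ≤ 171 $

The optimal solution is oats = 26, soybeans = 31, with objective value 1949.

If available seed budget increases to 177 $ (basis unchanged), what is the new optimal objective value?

At the optimum: fertilizer uses 83 of 83 (binding); seed budget uses 171 of 171 (binding).
From A_Bᵀ y = c: 2·y_fertilizer + 3·y_seed budget = 38; 1·y_fertilizer + 3·y_seed budget = 31.
Solving: y_fertilizer = 7, y_seed budget = 8.
Δz = y_seed budget·Δb = 8 × (6) = 48, so new z* = 1949 + 48 = 1997.

1997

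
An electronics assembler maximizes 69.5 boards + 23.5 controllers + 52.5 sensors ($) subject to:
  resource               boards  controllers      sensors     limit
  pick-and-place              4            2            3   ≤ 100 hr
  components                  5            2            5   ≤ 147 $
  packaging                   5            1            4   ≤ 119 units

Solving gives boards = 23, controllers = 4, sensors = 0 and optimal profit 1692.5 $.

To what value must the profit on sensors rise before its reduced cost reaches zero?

54

Binding: pick-and-place and packaging. Non-binding: components (24 unused).
Since components is not tight, its dual is 0.
From A_Bᵀ y = c: 4·y_pick-and-place + 5·y_packaging = 69.5; 2·y_pick-and-place + 1·y_packaging = 23.5.
This yields shadow prices y_pick-and-place = 8, y_packaging = 7.5.
sensors enters the basis when its profit ≥ yᵀa₃ = 8·3 + 7.5·4 = 54.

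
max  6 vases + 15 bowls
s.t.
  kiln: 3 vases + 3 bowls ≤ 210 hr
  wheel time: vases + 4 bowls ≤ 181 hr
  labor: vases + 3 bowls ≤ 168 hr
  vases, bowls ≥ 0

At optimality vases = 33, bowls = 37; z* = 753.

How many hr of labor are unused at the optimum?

labor used = 1·33 + 3·37 = 144; slack = 168 − 144 = 24.

24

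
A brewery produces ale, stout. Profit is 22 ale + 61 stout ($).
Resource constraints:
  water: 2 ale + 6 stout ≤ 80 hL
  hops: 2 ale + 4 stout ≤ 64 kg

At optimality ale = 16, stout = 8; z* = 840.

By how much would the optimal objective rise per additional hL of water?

8.5

At the optimum: water uses 80 of 80 (binding); hops uses 64 of 64 (binding).
From A_Bᵀ y = c: 2·y_water + 2·y_hops = 22; 6·y_water + 4·y_hops = 61.
Solving: y_water = 8.5, y_hops = 2.5.
Shadow price of water = 8.5.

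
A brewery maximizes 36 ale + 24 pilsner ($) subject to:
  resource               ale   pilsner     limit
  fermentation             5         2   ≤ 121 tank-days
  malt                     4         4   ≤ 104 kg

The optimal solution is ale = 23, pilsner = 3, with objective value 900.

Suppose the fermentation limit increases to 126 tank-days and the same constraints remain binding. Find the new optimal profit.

920

At the optimum: fermentation uses 121 of 121 (binding); malt uses 104 of 104 (binding).
From A_Bᵀ y = c: 5·y_fermentation + 4·y_malt = 36; 2·y_fermentation + 4·y_malt = 24.
Solving: y_fermentation = 4, y_malt = 4.
Δz = y_fermentation·Δb = 4 × (5) = 20, so new z* = 900 + 20 = 920.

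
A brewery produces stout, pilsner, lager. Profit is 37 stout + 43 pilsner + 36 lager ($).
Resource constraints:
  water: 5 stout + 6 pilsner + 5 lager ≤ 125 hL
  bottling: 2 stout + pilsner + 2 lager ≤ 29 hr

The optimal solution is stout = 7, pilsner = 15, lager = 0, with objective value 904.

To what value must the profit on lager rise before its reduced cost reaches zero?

37

At the optimum: water uses 125 of 125 (binding); bottling uses 29 of 29 (binding).
From A_Bᵀ y = c: 5·y_water + 2·y_bottling = 37; 6·y_water + 1·y_bottling = 43.
→ y_water = 7 and y_bottling = 1.
lager enters the basis when its profit ≥ yᵀa₃ = 7·5 + 1·2 = 37.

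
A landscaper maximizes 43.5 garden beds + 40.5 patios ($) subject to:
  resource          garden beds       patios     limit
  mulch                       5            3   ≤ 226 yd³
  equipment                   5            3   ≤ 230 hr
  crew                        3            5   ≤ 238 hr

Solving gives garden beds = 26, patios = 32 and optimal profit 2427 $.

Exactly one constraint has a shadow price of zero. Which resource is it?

mulch: 226/226 (binding)
equipment: 226/230 (slack 4)
crew: 238/238 (binding)
By complementary slackness, a constraint with positive slack has shadow price 0 → equipment.

equipment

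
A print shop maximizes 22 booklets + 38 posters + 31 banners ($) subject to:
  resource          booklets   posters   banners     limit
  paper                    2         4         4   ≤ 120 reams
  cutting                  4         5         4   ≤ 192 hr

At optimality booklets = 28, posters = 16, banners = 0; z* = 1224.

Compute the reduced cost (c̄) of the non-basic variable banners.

At the optimum: paper uses 120 of 120 (binding); cutting uses 192 of 192 (binding).
From A_Bᵀ y = c: 2·y_paper + 4·y_cutting = 22; 4·y_paper + 5·y_cutting = 38.
→ y_paper = 7 and y_cutting = 2.
Reduced cost of banners: c₃ − yᵀa₃ = 31 − (7·4 + 2·4) = 31 − 36 = -5.

-5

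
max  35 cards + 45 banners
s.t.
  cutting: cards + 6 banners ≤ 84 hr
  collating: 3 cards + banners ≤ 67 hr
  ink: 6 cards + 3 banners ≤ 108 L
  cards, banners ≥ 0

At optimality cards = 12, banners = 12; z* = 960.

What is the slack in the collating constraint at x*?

collating used = 3·12 + 1·12 = 48; slack = 67 − 48 = 19.

19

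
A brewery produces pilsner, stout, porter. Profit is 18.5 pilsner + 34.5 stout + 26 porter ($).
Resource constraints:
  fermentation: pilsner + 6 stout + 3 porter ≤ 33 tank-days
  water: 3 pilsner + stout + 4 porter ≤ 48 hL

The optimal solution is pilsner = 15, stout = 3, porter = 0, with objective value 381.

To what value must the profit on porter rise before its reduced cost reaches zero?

Both fermentation and water are binding at x*.
Dual feasibility on the basic columns requires 1·y_fermentation + 3·y_water = 18.5, 6·y_fermentation + 1·y_water = 34.5.
→ y_fermentation = 5 and y_water = 4.5.
porter enters the basis when its profit ≥ yᵀa₃ = 5·3 + 4.5·4 = 33.

33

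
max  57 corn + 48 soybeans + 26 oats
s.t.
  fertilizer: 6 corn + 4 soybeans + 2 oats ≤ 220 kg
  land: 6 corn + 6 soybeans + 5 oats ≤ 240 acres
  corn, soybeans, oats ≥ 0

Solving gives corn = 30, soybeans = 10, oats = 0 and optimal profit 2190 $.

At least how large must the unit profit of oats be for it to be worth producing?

34

Check each constraint at x*: fertilizer 220/220 (tight); land 240/240 (tight).
From A_Bᵀ y = c: 6·y_fertilizer + 6·y_land = 57; 4·y_fertilizer + 6·y_land = 48.
→ y_fertilizer = 4.5 and y_land = 5.
oats enters the basis when its profit ≥ yᵀa₃ = 4.5·2 + 5·5 = 34.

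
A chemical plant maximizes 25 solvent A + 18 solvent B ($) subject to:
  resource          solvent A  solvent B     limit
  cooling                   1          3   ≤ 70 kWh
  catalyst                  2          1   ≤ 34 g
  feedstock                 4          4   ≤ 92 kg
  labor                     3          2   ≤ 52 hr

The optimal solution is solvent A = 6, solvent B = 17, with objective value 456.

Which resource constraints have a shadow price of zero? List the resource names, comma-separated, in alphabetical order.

catalyst, cooling

cooling: 57/70 (slack 13)
catalyst: 29/34 (slack 5)
feedstock: 92/92 (binding)
labor: 52/52 (binding)
By complementary slackness, a constraint with positive slack has shadow price 0 → catalyst, cooling.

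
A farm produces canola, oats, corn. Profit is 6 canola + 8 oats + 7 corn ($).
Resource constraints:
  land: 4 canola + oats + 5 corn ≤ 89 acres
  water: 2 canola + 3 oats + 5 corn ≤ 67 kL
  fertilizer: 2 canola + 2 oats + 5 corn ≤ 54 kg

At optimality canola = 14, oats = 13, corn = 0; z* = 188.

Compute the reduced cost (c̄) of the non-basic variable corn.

Binding: water and fertilizer. Non-binding: land (20 unused).
Since land is not tight, its dual is 0.
From A_Bᵀ y = c: 2·y_water + 2·y_fertilizer = 6; 3·y_water + 2·y_fertilizer = 8.
→ y_water = 2 and y_fertilizer = 1.
Reduced cost of corn: c₃ − yᵀa₃ = 7 − (2·5 + 1·5) = 7 − 15 = -8.

-8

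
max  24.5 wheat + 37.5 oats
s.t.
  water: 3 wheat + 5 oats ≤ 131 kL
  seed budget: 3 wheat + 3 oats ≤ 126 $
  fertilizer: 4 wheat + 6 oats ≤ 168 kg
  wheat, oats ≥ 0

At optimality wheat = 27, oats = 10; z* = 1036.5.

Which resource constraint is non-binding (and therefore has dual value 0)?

water: 131/131 (binding)
seed budget: 111/126 (slack 15)
fertilizer: 168/168 (binding)
By complementary slackness, a constraint with positive slack has shadow price 0 → seed budget.

seed budget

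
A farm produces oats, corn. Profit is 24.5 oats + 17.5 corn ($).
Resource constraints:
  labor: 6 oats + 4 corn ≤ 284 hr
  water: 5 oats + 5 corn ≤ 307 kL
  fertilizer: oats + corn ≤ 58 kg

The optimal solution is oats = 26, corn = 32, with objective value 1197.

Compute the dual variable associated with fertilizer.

At the optimum: labor uses 284 of 284 (binding); water uses 290 of 307 (slack = 17); fertilizer uses 58 of 58 (binding).
Slack constraints have shadow price 0 (complementary slackness).
The binding rows give the dual system: 6·y_labor + 1·y_fertilizer = 24.5 and 4·y_labor + 1·y_fertilizer = 17.5.
This yields shadow prices y_labor = 3.5, y_fertilizer = 3.5.
Shadow price of fertilizer = 3.5.

3.5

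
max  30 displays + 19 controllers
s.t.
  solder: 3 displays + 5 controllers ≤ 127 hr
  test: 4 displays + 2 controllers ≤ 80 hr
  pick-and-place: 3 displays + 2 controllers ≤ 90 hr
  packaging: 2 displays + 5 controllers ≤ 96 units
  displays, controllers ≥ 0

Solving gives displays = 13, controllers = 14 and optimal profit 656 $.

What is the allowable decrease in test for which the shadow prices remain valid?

Binding constraints: test, packaging. The basis is B = [[4,2],[2,5]] with det 16.
Per unit decrease in test, x* moves by d = (-0.3125, 0.125).
The basis stays optimal until displays reaches 0; allowable decrease = 41.6 hr.

41.6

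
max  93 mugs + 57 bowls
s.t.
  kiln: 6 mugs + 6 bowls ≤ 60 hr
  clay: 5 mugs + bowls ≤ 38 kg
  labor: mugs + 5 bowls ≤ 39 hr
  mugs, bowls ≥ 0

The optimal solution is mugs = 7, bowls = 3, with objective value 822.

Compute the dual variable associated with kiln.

8

At the optimum: kiln uses 60 of 60 (binding); clay uses 38 of 38 (binding); labor uses 22 of 39 (slack = 17).
Slack constraints have shadow price 0 (complementary slackness).
Dual feasibility on the basic columns requires 6·y_kiln + 5·y_clay = 93, 6·y_kiln + 1·y_clay = 57.
Solving: y_kiln = 8, y_clay = 9.
Shadow price of kiln = 8.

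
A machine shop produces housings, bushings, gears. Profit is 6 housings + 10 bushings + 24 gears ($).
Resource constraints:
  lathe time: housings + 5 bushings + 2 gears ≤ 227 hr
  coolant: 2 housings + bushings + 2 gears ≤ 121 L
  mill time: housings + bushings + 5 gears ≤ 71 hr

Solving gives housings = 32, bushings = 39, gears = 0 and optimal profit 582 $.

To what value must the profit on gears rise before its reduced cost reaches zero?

27

Check each constraint at x*: lathe time 227/227 (tight); coolant 103/121 (slack 18); mill time 71/71 (tight).
Since coolant is not tight, its dual is 0.
Dual feasibility on the basic columns requires 1·y_lathe time + 1·y_mill time = 6, 5·y_lathe time + 1·y_mill time = 10.
→ y_lathe time = 1 and y_mill time = 5.
gears enters the basis when its profit ≥ yᵀa₃ = 1·2 + 5·5 = 27.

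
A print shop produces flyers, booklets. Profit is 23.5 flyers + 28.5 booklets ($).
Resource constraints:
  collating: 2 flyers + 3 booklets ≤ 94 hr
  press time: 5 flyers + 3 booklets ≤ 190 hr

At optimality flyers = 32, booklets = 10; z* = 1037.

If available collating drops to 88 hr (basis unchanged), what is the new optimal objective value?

Check each constraint at x*: collating 94/94 (tight); press time 190/190 (tight).
From A_Bᵀ y = c: 2·y_collating + 5·y_press time = 23.5; 3·y_collating + 3·y_press time = 28.5.
This yields shadow prices y_collating = 8, y_press time = 1.5.
Δz = y_collating·Δb = 8 × (-6) = -48, so new z* = 1037 − 48 = 989.

989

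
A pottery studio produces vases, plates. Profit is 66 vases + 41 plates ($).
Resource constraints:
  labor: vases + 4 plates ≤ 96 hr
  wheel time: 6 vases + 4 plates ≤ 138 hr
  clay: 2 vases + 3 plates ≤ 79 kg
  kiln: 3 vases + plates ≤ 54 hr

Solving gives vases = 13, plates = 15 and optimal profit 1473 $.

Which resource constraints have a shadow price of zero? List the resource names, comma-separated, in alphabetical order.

labor: 73/96 (slack 23)
wheel time: 138/138 (binding)
clay: 71/79 (slack 8)
kiln: 54/54 (binding)
By complementary slackness, a constraint with positive slack has shadow price 0 → clay, labor.

clay, labor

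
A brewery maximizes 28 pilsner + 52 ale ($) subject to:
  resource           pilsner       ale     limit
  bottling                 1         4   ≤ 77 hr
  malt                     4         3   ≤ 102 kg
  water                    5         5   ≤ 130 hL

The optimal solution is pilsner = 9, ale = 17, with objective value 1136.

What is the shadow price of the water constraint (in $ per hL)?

At the optimum: bottling uses 77 of 77 (binding); malt uses 87 of 102 (slack = 15); water uses 130 of 130 (binding).
Since malt is not tight, its dual is 0.
Dual feasibility on the basic columns requires 1·y_bottling + 5·y_water = 28, 4·y_bottling + 5·y_water = 52.
Solving: y_bottling = 8, y_water = 4.
Shadow price of water = 4.

4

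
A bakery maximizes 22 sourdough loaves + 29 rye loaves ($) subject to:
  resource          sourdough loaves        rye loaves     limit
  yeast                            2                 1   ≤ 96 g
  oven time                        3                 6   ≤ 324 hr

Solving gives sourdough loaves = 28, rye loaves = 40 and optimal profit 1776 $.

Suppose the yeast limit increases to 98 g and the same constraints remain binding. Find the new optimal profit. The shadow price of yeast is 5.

1786

Δb = 2, so new z* = 1776 + (5)·(2) = 1776 + 10 = 1786.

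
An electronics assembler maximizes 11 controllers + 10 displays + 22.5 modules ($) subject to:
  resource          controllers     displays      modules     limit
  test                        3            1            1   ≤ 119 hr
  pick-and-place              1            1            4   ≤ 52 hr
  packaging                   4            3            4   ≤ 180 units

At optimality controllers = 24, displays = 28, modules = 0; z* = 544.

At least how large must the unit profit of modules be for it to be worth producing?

32

Binding: pick-and-place and packaging. Non-binding: test (19 unused).
Slack constraints have shadow price 0 (complementary slackness).
Dual feasibility on the basic columns requires 1·y_pick-and-place + 4·y_packaging = 11, 1·y_pick-and-place + 3·y_packaging = 10.
Solving: y_pick-and-place = 7, y_packaging = 1.
modules enters the basis when its profit ≥ yᵀa₃ = 7·4 + 1·4 = 32.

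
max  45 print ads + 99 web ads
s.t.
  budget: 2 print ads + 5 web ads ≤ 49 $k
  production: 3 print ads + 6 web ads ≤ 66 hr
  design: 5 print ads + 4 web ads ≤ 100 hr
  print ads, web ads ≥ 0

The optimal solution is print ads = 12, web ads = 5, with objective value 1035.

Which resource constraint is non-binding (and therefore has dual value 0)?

design

budget: 49/49 (binding)
production: 66/66 (binding)
design: 80/100 (slack 20)
By complementary slackness, a constraint with positive slack has shadow price 0 → design.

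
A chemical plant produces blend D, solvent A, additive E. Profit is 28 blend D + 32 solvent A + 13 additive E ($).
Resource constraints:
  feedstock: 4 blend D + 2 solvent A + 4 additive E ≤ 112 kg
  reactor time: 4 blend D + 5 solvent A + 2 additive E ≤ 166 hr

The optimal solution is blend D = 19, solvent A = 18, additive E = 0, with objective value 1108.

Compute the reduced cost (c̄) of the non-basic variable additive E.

-3

Both feedstock and reactor time are binding at x*.
Dual feasibility on the basic columns requires 4·y_feedstock + 4·y_reactor time = 28, 2·y_feedstock + 5·y_reactor time = 32.
This yields shadow prices y_feedstock = 1, y_reactor time = 6.
Reduced cost of additive E: c₃ − yᵀa₃ = 13 − (1·4 + 6·2) = 13 − 16 = -3.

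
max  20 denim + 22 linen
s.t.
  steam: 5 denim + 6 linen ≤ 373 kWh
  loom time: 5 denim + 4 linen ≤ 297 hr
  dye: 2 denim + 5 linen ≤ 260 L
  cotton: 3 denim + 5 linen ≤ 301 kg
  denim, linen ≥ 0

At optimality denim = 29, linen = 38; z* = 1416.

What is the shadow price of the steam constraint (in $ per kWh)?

3

Binding: steam and loom time. Non-binding: dye (12 unused), cotton (24 unused).
By complementary slackness, y = 0 for the non-binding constraints.
The binding rows give the dual system: 5·y_steam + 5·y_loom time = 20 and 6·y_steam + 4·y_loom time = 22.
→ y_steam = 3 and y_loom time = 1.
Shadow price of steam = 3.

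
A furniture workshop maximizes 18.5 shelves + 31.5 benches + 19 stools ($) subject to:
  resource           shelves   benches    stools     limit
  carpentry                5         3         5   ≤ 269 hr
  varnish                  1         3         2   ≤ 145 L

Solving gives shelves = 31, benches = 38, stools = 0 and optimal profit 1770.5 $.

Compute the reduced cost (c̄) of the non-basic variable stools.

At the optimum: carpentry uses 269 of 269 (binding); varnish uses 145 of 145 (binding).
The binding rows give the dual system: 5·y_carpentry + 1·y_varnish = 18.5 and 3·y_carpentry + 3·y_varnish = 31.5.
This yields shadow prices y_carpentry = 2, y_varnish = 8.5.
Reduced cost of stools: c₃ − yᵀa₃ = 19 − (2·5 + 8.5·2) = 19 − 27 = -8.

-8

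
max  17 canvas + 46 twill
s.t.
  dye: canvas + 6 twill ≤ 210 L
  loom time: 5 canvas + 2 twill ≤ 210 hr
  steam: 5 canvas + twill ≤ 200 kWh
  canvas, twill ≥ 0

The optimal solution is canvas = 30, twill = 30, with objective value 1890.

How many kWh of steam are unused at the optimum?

steam used = 5·30 + 1·30 = 180; slack = 200 − 180 = 20.

20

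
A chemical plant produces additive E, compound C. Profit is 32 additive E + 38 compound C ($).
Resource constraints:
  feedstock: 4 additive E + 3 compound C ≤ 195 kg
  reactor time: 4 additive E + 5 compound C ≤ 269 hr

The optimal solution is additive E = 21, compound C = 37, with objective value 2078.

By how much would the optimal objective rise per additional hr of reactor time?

7

Both feedstock and reactor time are binding at x*.
Dual feasibility on the basic columns requires 4·y_feedstock + 4·y_reactor time = 32, 3·y_feedstock + 5·y_reactor time = 38.
Solving: y_feedstock = 1, y_reactor time = 7.
Shadow price of reactor time = 7.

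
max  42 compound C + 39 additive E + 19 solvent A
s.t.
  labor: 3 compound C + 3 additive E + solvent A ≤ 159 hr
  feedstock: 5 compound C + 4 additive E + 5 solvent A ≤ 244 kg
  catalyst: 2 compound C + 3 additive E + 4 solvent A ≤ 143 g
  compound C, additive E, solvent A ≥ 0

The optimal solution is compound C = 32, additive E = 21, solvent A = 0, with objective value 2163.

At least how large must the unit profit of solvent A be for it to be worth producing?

24

Binding: labor and feedstock. Non-binding: catalyst (16 unused).
Since catalyst is not tight, its dual is 0.
Dual feasibility on the basic columns requires 3·y_labor + 5·y_feedstock = 42, 3·y_labor + 4·y_feedstock = 39.
→ y_labor = 9 and y_feedstock = 3.
solvent A enters the basis when its profit ≥ yᵀa₃ = 9·1 + 3·5 = 24.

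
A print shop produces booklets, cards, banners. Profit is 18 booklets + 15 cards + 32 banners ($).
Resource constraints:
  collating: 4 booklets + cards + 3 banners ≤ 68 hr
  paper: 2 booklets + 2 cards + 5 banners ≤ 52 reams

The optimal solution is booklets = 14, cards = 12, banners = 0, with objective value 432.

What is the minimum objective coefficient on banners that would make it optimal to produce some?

Check each constraint at x*: collating 68/68 (tight); paper 52/52 (tight).
Dual feasibility on the basic columns requires 4·y_collating + 2·y_paper = 18, 1·y_collating + 2·y_paper = 15.
This yields shadow prices y_collating = 1, y_paper = 7.
banners enters the basis when its profit ≥ yᵀa₃ = 1·3 + 7·5 = 38.

38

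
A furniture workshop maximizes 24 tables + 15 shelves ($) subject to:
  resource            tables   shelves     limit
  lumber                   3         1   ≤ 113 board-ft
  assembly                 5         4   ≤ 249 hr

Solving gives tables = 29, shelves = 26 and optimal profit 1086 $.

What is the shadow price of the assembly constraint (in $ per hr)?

3

Check each constraint at x*: lumber 113/113 (tight); assembly 249/249 (tight).
The binding rows give the dual system: 3·y_lumber + 5·y_assembly = 24 and 1·y_lumber + 4·y_assembly = 15.
→ y_lumber = 3 and y_assembly = 3.
Shadow price of assembly = 3.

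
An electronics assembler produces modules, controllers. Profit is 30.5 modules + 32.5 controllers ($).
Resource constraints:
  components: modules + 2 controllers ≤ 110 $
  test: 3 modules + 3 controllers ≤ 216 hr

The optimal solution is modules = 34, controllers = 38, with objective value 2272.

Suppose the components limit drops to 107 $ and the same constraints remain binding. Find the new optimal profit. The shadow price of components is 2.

Δb = -3, so new z* = 2272 + (2)·(-3) = 2272 − 6 = 2266.

2266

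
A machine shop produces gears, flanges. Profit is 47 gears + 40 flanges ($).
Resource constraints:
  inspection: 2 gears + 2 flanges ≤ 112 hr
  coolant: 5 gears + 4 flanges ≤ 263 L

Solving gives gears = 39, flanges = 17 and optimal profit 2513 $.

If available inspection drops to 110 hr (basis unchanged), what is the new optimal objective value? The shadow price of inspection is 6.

2501

Δb = -2, so new z* = 2513 + (6)·(-2) = 2513 − 12 = 2501.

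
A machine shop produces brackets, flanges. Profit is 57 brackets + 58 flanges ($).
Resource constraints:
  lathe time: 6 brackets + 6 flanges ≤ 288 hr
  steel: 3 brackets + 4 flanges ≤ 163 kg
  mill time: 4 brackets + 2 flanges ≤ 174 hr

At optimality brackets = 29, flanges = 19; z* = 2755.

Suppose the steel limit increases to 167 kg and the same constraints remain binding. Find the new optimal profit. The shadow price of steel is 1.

Δb = 4, so new z* = 2755 + (1)·(4) = 2755 + 4 = 2759.

2759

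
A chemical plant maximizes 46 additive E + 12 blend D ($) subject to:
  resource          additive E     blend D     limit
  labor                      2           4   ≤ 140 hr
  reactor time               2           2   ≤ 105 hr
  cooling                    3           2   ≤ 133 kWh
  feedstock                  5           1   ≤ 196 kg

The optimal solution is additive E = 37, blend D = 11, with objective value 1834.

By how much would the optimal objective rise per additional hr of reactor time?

Binding: cooling and feedstock. Non-binding: labor (22 unused), reactor time (9 unused).
Since labor, reactor time are not tight, their duals are 0.
Dual feasibility on the basic columns requires 3·y_cooling + 5·y_feedstock = 46, 2·y_cooling + 1·y_feedstock = 12.
→ y_cooling = 2 and y_feedstock = 8.
Shadow price of reactor time = 0.

0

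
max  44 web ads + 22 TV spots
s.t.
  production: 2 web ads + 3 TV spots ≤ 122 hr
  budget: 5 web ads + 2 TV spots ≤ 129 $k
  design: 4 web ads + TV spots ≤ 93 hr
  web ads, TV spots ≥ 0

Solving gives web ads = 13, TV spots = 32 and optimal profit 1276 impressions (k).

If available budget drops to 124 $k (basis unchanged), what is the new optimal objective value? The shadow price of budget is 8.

Δb = -5, so new z* = 1276 + (8)·(-5) = 1276 − 40 = 1236.

1236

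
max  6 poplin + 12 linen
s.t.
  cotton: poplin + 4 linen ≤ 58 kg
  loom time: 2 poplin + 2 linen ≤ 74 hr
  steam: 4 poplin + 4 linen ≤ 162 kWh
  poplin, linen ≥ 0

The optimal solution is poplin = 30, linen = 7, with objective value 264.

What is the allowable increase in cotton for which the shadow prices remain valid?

90

Binding constraints: cotton, loom time. The basis is B = [[1,4],[2,2]] with det -6.
Per unit increase in cotton, x* moves by d = (-0.3333, 0.3333).
The basis stays optimal until poplin reaches 0; allowable increase = 90 kg.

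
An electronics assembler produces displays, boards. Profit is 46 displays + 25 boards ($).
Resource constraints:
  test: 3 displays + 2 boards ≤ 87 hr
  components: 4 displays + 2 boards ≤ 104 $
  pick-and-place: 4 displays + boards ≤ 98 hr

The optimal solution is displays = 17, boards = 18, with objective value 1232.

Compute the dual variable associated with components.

8.5

At the optimum: test uses 87 of 87 (binding); components uses 104 of 104 (binding); pick-and-place uses 86 of 98 (slack = 12).
By complementary slackness, y = 0 for the non-binding constraint.
From A_Bᵀ y = c: 3·y_test + 4·y_components = 46; 2·y_test + 2·y_components = 25.
This yields shadow prices y_test = 4, y_components = 8.5.
Shadow price of components = 8.5.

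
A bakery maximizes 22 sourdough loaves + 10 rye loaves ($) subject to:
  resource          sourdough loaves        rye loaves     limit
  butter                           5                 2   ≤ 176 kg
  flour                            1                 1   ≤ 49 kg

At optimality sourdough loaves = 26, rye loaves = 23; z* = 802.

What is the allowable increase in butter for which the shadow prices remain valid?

Binding constraints: butter, flour. The basis is B = [[5,2],[1,1]] with det 3.
Per unit increase in butter, x* moves by d = (0.3333, -0.3333).
The basis stays optimal until rye loaves reaches 0; allowable increase = 69 kg.

69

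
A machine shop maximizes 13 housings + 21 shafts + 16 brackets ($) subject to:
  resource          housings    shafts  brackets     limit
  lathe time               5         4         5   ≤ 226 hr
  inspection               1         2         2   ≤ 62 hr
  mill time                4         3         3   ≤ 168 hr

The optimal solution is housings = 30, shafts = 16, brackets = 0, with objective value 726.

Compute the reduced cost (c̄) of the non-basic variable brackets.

-5

Check each constraint at x*: lathe time 214/226 (slack 12); inspection 62/62 (tight); mill time 168/168 (tight).
Slack constraints have shadow price 0 (complementary slackness).
The binding rows give the dual system: 1·y_inspection + 4·y_mill time = 13 and 2·y_inspection + 3·y_mill time = 21.
This yields shadow prices y_inspection = 9, y_mill time = 1.
Reduced cost of brackets: c₃ − yᵀa₃ = 16 − (9·2 + 1·3) = 16 − 21 = -5.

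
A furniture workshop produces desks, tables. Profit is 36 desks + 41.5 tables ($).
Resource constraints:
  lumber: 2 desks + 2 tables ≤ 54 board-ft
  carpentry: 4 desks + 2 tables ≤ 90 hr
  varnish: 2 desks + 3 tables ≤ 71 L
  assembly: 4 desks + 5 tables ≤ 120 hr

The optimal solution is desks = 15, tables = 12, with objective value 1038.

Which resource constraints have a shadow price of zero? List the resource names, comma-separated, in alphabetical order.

lumber: 54/54 (binding)
carpentry: 84/90 (slack 6)
varnish: 66/71 (slack 5)
assembly: 120/120 (binding)
By complementary slackness, a constraint with positive slack has shadow price 0 → carpentry, varnish.

carpentry, varnish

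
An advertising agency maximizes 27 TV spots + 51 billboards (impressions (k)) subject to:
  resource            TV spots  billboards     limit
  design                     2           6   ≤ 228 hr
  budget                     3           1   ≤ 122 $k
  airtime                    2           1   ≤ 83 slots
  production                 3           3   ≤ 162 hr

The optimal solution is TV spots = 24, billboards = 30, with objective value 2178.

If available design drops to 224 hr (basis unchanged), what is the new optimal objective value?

Check each constraint at x*: design 228/228 (tight); budget 102/122 (slack 20); airtime 78/83 (slack 5); production 162/162 (tight).
Slack constraints have shadow price 0 (complementary slackness).
Dual feasibility on the basic columns requires 2·y_design + 3·y_production = 27, 6·y_design + 3·y_production = 51.
→ y_design = 6 and y_production = 5.
Δz = y_design·Δb = 6 × (-4) = -24, so new z* = 2178 − 24 = 2154.

2154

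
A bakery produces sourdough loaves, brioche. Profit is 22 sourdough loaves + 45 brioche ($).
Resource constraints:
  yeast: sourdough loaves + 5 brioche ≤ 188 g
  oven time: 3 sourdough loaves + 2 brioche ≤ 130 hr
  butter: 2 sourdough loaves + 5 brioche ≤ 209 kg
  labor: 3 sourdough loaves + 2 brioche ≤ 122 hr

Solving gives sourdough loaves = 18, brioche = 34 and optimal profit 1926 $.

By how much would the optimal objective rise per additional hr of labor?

At the optimum: yeast uses 188 of 188 (binding); oven time uses 122 of 130 (slack = 8); butter uses 206 of 209 (slack = 3); labor uses 122 of 122 (binding).
Since oven time, butter are not tight, their duals are 0.
The binding rows give the dual system: 1·y_yeast + 3·y_labor = 22 and 5·y_yeast + 2·y_labor = 45.
Solving: y_yeast = 7, y_labor = 5.
Shadow price of labor = 5.

5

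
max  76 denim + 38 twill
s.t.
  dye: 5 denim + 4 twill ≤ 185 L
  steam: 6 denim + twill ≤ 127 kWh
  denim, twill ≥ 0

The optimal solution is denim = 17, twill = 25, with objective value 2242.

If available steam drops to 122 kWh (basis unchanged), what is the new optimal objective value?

2212

Both dye and steam are binding at x*.
From A_Bᵀ y = c: 5·y_dye + 6·y_steam = 76; 4·y_dye + 1·y_steam = 38.
This yields shadow prices y_dye = 8, y_steam = 6.
Δz = y_steam·Δb = 6 × (-5) = -30, so new z* = 2242 − 30 = 2212.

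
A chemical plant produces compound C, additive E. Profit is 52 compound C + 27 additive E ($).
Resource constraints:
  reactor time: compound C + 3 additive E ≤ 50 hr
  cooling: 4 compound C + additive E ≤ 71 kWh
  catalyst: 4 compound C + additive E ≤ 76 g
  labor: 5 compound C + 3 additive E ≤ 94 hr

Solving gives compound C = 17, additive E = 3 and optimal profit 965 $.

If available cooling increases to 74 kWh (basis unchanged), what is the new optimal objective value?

974

Check each constraint at x*: reactor time 26/50 (slack 24); cooling 71/71 (tight); catalyst 71/76 (slack 5); labor 94/94 (tight).
Slack constraints have shadow price 0 (complementary slackness).
From A_Bᵀ y = c: 4·y_cooling + 5·y_labor = 52; 1·y_cooling + 3·y_labor = 27.
Solving: y_cooling = 3, y_labor = 8.
Δz = y_cooling·Δb = 3 × (3) = 9, so new z* = 965 + 9 = 974.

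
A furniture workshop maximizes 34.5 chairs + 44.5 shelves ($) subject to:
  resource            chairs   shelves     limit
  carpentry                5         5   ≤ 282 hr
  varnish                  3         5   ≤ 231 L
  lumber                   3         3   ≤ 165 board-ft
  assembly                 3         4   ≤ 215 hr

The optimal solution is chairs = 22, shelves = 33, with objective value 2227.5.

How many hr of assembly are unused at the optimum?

17

assembly used = 3·22 + 4·33 = 198; slack = 215 − 198 = 17.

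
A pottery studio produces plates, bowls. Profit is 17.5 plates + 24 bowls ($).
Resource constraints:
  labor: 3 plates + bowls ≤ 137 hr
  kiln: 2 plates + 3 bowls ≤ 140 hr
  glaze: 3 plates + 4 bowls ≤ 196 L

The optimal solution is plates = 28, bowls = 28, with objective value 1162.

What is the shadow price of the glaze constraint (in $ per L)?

4.5

Check each constraint at x*: labor 112/137 (slack 25); kiln 140/140 (tight); glaze 196/196 (tight).
By complementary slackness, y = 0 for the non-binding constraint.
Dual feasibility on the basic columns requires 2·y_kiln + 3·y_glaze = 17.5, 3·y_kiln + 4·y_glaze = 24.
→ y_kiln = 2 and y_glaze = 4.5.
Shadow price of glaze = 4.5.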